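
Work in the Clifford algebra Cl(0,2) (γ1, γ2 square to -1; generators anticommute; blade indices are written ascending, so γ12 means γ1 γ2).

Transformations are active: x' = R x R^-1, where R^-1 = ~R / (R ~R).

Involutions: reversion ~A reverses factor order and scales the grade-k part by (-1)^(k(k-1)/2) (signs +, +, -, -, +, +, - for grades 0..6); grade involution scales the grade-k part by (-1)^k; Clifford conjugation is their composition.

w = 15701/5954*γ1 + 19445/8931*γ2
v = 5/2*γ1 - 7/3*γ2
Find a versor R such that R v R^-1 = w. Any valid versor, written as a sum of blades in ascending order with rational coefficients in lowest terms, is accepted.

Since q(v) = q(w) = -421/36, the sum R = v + w = 15293/2977*γ1 - 1394/8931*γ2 does the job whenever invertible.
Answer: 15293/2977*γ1 - 1394/8931*γ2


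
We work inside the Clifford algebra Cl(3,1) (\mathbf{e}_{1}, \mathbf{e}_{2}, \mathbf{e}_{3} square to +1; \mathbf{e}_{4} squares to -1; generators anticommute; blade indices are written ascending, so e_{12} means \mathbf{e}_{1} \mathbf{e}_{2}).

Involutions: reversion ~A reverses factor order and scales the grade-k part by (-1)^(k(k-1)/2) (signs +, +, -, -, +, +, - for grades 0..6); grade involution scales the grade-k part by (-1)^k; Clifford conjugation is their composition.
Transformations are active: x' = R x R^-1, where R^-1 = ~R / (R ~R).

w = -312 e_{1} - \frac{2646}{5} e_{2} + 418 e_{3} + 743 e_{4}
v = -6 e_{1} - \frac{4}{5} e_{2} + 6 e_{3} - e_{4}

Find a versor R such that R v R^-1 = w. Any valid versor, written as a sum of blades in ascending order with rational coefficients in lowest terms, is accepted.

Take R = v + w = -318 e_{1} - 530 e_{2} + 424 e_{3} + 742 e_{4}. Because q(v) = q(w) = \frac{1791}{25}, conjugation by R sends v exactly to w.
Answer: -318 e_{1} - 530 e_{2} + 424 e_{3} + 742 e_{4}


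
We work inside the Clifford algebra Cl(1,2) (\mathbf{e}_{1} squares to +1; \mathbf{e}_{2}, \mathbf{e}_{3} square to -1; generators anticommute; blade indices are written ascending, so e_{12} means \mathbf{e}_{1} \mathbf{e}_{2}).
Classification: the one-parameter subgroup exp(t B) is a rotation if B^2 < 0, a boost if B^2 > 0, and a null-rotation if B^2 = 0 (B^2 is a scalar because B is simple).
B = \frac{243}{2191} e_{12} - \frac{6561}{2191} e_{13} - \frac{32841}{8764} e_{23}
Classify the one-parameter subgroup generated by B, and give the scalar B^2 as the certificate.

B^2 term by term: the squares give (\frac{243}{2191})^2*(e_{12})^2 + (-\frac{6561}{2191})^2*(e_{13})^2 + (-\frac{32841}{8764})^2*(e_{23})^2 = \frac{59049}{4800481}*(+1) + \frac{43046721}{4800481}*(+1) + \frac{1078531281}{76807696}*(-1) = -\frac{81}{16} (each basis 2-blade squares to minus the product of its generators' squares); cross terms between blades sharing an index anticommute and cancel. So B^2 = -\frac{81}{16}.
Answer: rotation, certificate B^2 = -\frac{81}{16}. Key observation: B^2 = -\frac{81}{16} is a conjugation invariant, so its sign decides the class regardless of the surface form of B.


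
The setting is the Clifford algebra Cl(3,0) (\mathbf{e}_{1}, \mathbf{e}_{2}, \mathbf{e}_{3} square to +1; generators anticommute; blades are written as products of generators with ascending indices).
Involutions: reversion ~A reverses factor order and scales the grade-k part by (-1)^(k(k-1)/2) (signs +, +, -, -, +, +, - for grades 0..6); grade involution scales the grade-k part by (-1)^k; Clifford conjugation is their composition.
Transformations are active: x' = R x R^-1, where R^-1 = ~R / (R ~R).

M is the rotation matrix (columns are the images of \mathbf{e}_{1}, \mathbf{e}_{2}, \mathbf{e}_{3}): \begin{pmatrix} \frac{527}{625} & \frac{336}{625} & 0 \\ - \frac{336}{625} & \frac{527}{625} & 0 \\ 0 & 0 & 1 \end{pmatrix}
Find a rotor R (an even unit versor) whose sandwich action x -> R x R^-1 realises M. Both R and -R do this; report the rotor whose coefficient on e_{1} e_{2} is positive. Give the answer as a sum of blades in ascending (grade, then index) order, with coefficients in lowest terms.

Method: write R = a + b12*e_{1} e_{2} + b13*e_{1} e_{3} + b23*e_{2} e_{3} with a^2 + b12^2 + b13^2 + b23^2 = 1 (so R^-1 = ~R). Expanding the columns R e_j ~R gives tr M = 4a^2 - 1 and, from the antisymmetric part, M21 - M12 = -4a*b12, M13 - M31 = 4a*b13, M32 - M23 = -4a*b23.
Here tr M = \frac{1679}{625}, so a^2 = (1 + tr M)/4 = \frac{576}{625} and a = ±\frac{24}{25}. Taking a = \frac{24}{25}: M21 - M12 = -\frac{672}{625}, M13 - M31 = 0, M32 - M23 = 0, giving b12 = \frac{7}{25}, b13 = 0, b23 = 0, i.e. R = \frac{24}{25} + \frac{7}{25} e_{1} e_{2}.
Its e_{1} e_{2} coefficient is already positive.
Answer: \frac{24}{25} + \frac{7}{25} e_{1} e_{2}. Sheet selection: the two-to-one cover makes ±R indistinguishable at the matrix level (trace \frac{1679}{625}), so uniqueness comes from the required sign on e_{1} e_{2}.


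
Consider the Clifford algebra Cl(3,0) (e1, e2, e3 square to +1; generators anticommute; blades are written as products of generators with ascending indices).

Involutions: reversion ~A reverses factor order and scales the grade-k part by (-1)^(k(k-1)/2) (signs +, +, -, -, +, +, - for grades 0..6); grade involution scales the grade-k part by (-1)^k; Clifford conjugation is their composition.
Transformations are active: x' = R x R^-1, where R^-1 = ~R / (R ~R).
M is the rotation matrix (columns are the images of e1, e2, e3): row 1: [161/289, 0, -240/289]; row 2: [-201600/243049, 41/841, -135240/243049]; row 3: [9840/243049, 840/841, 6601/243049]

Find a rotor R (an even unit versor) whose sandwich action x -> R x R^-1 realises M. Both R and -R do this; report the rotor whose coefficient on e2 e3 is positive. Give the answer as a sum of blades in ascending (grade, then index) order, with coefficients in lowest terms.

Method: write R = a + b12*e1 e2 + b13*e1 e3 + b23*e2 e3 with a^2 + b12^2 + b13^2 + b23^2 = 1 (so R^-1 = ~R). Expanding the columns R e_j ~R gives tr M = 4a^2 - 1 and, from the antisymmetric part, M21 - M12 = -4a*b12, M13 - M31 = 4a*b13, M32 - M23 = -4a*b23.
Here tr M = 153851/243049, so a^2 = (1 + tr M)/4 = 99225/243049 and a = ±315/493. Taking a = 315/493: M21 - M12 = -201600/243049, M13 - M31 = -211680/243049, M32 - M23 = 378000/243049, giving b12 = 160/493, b13 = -168/493, b23 = -300/493, i.e. R = 315/493 + 160/493*e1 e2 - 168/493*e1 e3 - 300/493*e2 e3.
Its e2 e3 coefficient is negative, so report the other preimage -R.
Answer: -315/493 - 160/493*e1 e2 + 168/493*e1 e3 + 300/493*e2 e3. Why the constraint matters: R and -R act identically through the sandwich — M has trace 153851/243049 either way — so only the sign condition on e2 e3 picks one of the two preimages.


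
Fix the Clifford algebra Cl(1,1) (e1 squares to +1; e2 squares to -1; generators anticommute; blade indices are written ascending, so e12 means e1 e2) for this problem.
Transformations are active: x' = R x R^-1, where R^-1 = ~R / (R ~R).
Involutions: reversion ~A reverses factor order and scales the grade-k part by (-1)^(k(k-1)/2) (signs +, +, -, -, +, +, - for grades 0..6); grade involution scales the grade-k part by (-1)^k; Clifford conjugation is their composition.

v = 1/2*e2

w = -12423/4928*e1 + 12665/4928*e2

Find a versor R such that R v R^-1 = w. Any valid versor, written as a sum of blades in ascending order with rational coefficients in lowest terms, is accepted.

Equal squares first: v^2 = w^2 = -1/4. Then v + w = -12423/4928*e1 + 15129/4928*e2 is a versor taking v to w, provided it is invertible.
Answer: -12423/4928*e1 + 15129/4928*e2


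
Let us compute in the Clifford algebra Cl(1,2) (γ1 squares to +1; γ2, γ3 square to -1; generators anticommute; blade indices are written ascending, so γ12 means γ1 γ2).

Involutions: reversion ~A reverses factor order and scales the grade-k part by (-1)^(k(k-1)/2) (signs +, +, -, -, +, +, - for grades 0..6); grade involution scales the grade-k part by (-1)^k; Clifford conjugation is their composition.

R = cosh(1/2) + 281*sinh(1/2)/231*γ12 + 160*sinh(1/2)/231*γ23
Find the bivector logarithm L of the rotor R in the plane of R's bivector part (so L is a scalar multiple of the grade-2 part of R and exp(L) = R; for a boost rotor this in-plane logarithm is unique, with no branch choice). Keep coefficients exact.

The scalar part of R is cosh(1/2), giving the rapidity magnitude (cosh is even); the bivector part supplies orientation, its quotient by sinh of the rapidity is the plane, and L = rapidity * plane — unique in that plane, since flipping both signs leaves L unchanged.
Concretely: cosh(rapidity) = cosh(1/2) gives rapidity = ±1/2, and since rapidity/sinh(rapidity) is even the sign is immaterial: L = (rapidity/sinh(rapidity)) * <R>_2 = (1/(2*sinh(1/2))) * <R>_2.
Answer: 281/462*γ12 + 80/231*γ23


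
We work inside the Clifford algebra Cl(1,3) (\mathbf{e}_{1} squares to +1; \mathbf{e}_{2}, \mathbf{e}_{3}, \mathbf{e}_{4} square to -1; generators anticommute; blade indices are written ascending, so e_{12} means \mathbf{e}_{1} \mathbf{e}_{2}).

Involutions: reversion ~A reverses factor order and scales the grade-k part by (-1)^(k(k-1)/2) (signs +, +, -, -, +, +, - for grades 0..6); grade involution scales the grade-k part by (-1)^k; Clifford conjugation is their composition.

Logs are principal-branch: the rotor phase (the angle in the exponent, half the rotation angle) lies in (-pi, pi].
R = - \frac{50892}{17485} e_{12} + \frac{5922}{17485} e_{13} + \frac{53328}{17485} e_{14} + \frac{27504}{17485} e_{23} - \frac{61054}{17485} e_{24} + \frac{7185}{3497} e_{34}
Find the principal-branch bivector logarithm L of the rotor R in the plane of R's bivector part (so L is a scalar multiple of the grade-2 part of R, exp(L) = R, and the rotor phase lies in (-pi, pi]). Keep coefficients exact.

The scalar part of R is 0, which fixes the principal-branch rotor phase; the unit plane is then the bivector part divided by the sine of that phase, and L is that plane scaled by the phase.
Concretely: cos(phase) = 0 gives phase = ±\frac{\pi}{2}, and since phase/sin(phase) is even the sign is immaterial: L = (phase/sin(phase)) * <R>_2 = (\frac{\pi}{2}) * <R>_2.
Answer: - \frac{25446 \pi}{17485} e_{12} + \frac{2961 \pi}{17485} e_{13} + \frac{26664 \pi}{17485} e_{14} + \frac{13752 \pi}{17485} e_{23} - \frac{30527 \pi}{17485} e_{24} + \frac{7185 \pi}{6994} e_{34}


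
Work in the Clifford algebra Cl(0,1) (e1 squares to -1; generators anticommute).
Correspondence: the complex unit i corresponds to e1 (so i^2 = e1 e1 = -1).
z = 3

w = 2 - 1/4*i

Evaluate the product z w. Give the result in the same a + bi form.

In blades: z = 3, w = 2 - 1/4*e1.
Distribute z over w term by term (generator squares from the signature, products reordered to ascending indices): (3)*w = 6 - 3/4*e1.
Sum: 6 - 3/4*e1; translating back through the correspondence:
Answer: 6 - 3/4*i


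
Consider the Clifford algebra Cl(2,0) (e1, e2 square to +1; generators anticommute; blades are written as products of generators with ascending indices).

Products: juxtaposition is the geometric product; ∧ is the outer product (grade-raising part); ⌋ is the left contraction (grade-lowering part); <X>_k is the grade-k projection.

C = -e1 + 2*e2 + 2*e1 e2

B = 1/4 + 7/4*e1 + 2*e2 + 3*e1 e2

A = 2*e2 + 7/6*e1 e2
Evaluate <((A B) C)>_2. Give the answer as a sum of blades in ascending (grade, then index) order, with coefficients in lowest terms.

step 1: 1/2 - 11/3*e1 - 37/24*e2 - 77/24*e1 e2
step 2: 7 - 23/6*e1 - 229/24*e2 - 63/8*e1 e2
step 3: -63/8*e1 e2
Answer: -63/8*e1 e2


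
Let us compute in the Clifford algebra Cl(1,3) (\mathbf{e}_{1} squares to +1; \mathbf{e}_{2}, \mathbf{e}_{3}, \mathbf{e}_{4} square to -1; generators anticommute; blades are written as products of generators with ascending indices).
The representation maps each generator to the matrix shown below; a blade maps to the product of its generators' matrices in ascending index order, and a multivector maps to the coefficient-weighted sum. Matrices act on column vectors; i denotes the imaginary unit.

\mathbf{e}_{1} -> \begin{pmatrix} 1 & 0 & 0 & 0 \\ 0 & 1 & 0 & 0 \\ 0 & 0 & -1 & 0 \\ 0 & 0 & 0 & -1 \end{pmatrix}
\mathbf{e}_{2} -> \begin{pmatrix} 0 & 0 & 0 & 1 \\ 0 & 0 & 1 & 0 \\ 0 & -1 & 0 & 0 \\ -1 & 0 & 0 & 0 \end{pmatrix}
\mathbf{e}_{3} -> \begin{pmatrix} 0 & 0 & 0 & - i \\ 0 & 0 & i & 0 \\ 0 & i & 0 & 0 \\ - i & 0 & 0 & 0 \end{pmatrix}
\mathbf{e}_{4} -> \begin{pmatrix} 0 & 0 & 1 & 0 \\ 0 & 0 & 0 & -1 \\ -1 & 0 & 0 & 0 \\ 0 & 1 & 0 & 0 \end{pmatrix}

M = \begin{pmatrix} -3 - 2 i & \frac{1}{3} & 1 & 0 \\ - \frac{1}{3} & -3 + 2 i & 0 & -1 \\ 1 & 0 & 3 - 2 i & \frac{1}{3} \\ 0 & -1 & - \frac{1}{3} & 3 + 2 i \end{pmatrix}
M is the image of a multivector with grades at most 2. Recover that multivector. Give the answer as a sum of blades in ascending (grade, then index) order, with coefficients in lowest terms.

Method: the blade images are trace-orthogonal — tr(rho(e_A) rho(e_B)^-1) = 4 if A = B and 0 otherwise — and rho(e_A)^-1 = (e_A)^2 * rho(e_A) with (e_A)^2 = +1 or -1, so the coefficient of e_A in the preimage is (e_A)^2 * tr(M rho(e_A))/4.
Nonzero projections over blades of grade <= 2: e_{1}: (e_{1})^2 = +1, tr(M rho(e_{1})) = -12, coefficient -3; e_{1} e_{4}: (e_{1} e_{4})^2 = +1, tr(M rho(e_{1} e_{4})) = 4, coefficient 1; e_{2} e_{3}: (e_{2} e_{3})^2 = -1, tr(M rho(e_{2} e_{3})) = -8, coefficient 2; e_{2} e_{4}: (e_{2} e_{4})^2 = -1, tr(M rho(e_{2} e_{4})) = - \frac{4}{3}, coefficient \frac{1}{3}. Every other blade of grade <= 2 projects to 0.
Answer: -3 e_{1} + e_{1} e_{4} + 2 e_{2} e_{3} + \frac{1}{3} e_{2} e_{4}


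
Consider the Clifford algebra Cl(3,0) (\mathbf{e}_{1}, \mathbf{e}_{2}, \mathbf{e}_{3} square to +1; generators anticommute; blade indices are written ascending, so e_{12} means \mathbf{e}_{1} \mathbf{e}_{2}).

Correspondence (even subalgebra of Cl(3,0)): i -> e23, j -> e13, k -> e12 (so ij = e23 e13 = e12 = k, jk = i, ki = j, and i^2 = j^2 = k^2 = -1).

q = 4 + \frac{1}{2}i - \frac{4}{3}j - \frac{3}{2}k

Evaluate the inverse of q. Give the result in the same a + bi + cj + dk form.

In blades: q = 4 - \frac{3}{2} e_{12} - \frac{4}{3} e_{13} + \frac{1}{2} e_{23}.
With qbar = 4 + \frac{3}{2} e_{12} + \frac{4}{3} e_{13} - \frac{1}{2} e_{23} (scalar fixed, mapped units negated), q qbar = \frac{365}{18} (the sum of squared coefficients), so q^-1 = qbar / (\frac{365}{18}) = \frac{72}{365} + \frac{27}{365} e_{12} + \frac{24}{365} e_{13} - \frac{9}{365} e_{23}; translating back:
Answer: \frac{72}{365} - \frac{9}{365}i + \frac{24}{365}j + \frac{27}{365}k


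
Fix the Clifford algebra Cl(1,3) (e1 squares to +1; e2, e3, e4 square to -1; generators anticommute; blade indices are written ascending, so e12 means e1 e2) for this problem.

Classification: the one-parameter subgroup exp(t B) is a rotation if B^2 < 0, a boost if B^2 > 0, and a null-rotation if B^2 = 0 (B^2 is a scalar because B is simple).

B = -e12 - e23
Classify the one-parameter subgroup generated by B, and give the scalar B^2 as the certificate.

B^2 term by term: the squares give (-1)^2*(e12)^2 + (-1)^2*(e23)^2 = 1*(+1) + 1*(-1) = 0 (each basis 2-blade squares to minus the product of its generators' squares); cross terms between blades sharing an index anticommute and cancel. So B^2 = 0.
Answer: null-rotation, certificate B^2 = 0. The invariant at work: B^2 = 0 is unchanged by conjugation, hence its sign classifies the subgroup whatever basis B is written in.


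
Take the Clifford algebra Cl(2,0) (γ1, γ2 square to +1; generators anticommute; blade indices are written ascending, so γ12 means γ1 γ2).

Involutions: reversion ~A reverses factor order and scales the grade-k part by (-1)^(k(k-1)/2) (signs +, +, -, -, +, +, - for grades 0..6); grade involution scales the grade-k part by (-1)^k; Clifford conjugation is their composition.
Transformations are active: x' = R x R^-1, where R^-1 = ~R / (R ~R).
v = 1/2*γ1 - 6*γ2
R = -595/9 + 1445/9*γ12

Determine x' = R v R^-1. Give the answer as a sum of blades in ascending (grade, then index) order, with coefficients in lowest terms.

~R = -595/9 - 1445/9*γ12, and R ~R = 2442050/81, so R^-1 = ~R / (2442050/81).
R v = -17935/18*γ1 + 5695/18*γ2
Answer: 654/169*γ1 + 1559/338*γ2


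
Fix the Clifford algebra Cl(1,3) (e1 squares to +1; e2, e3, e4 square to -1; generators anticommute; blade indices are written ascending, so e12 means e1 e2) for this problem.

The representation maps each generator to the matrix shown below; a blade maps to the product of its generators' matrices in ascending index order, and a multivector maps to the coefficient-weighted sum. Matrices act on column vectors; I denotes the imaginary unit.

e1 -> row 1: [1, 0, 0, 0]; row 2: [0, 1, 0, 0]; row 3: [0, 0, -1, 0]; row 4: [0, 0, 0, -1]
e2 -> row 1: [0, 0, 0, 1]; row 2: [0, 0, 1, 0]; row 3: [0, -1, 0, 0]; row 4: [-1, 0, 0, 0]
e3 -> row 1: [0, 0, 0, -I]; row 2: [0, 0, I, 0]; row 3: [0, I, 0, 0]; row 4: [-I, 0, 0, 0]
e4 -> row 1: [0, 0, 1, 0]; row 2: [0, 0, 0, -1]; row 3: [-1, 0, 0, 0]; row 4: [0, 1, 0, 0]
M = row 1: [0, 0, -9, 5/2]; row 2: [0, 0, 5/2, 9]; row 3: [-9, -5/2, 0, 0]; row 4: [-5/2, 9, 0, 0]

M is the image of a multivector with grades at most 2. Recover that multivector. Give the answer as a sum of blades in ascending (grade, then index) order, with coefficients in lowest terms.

Method: the blade images are trace-orthogonal — tr(rho(e_A) rho(e_B)^-1) = 4 if A = B and 0 otherwise — and rho(e_A)^-1 = (e_A)^2 * rho(e_A) with (e_A)^2 = +1 or -1, so the coefficient of e_A in the preimage is (e_A)^2 * tr(M rho(e_A))/4.
Nonzero projections over blades of grade <= 2: e2: (e2)^2 = -1, tr(M rho(e2)) = -10, coefficient 5/2; e14: (e14)^2 = +1, tr(M rho(e14)) = -36, coefficient -9. Every other blade of grade <= 2 projects to 0.
Answer: 5/2*e2 - 9*e14


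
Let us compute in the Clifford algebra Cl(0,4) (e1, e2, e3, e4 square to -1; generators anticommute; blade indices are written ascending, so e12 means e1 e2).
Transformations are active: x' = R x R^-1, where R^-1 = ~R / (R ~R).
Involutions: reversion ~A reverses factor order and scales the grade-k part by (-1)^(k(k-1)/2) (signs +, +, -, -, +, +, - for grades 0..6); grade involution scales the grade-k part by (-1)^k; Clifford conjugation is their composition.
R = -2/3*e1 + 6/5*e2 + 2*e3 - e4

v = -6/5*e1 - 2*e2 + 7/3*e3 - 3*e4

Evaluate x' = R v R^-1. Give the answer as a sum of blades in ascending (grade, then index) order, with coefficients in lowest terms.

~R = -2/3*e1 + 6/5*e2 + 2*e3 - e4, and R ~R = -1549/225, so R^-1 = ~R / (-1549/225).
R v = -91/15 + 208/75*e12 + 38/45*e13 + 4/5*e14 + 34/5*e23 - 28/5*e24 - 11/3*e34
Answer: 194/7745*e1 + 6374/1549*e2 + 5537/4647*e3 + 1917/1549*e4


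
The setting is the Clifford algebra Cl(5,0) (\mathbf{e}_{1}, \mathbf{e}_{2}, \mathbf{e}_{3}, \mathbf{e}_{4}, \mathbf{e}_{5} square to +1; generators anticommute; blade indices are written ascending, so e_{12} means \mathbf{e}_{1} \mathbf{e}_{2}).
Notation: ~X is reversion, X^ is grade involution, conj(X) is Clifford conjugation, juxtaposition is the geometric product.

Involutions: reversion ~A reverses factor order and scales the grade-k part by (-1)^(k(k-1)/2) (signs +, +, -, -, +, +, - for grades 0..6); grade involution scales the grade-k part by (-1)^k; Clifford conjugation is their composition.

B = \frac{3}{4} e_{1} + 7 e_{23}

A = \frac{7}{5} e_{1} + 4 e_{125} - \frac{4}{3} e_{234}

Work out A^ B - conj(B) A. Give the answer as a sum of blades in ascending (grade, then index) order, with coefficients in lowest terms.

first term: -\frac{21}{20} - \frac{28}{3} e_{4} - 3 e_{25} - \frac{49}{5} e_{123} - 28 e_{135} - e_{1234}
second term: -\frac{21}{20} - \frac{28}{3} e_{4} - 3 e_{25} - \frac{49}{5} e_{123} + 28 e_{135} + e_{1234}
Answer: -56 e_{135} - 2 e_{1234}


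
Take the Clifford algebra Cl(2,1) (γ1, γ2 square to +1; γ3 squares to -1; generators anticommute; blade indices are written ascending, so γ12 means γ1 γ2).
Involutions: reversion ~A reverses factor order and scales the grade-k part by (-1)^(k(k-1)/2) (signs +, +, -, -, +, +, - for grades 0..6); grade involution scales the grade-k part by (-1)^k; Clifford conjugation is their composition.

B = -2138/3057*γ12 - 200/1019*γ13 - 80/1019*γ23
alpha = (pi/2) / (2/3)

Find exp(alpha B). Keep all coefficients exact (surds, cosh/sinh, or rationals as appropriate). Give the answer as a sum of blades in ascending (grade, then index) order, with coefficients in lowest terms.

B^2 term by term: the squares give (-2138/3057)^2*(γ12)^2 + (-200/1019)^2*(γ13)^2 + (-80/1019)^2*(γ23)^2 = 4571044/9345249*(-1) + 40000/1038361*(+1) + 6400/1038361*(+1) = -4/9 (each basis 2-blade squares to minus the product of its generators' squares); cross terms between blades sharing an index anticommute and cancel. So B^2 = -4/9.
B^2 = -4/9 — B^2 < 0, so the exponential closes trigonometrically: l = 2/3, alpha*l = pi/2, so exp(alpha B) = cos(pi/2) + (sin(pi/2)/(2/3))*B = 0 + (3/2)*B.
Answer: -1069/1019*γ12 - 300/1019*γ13 - 120/1019*γ23


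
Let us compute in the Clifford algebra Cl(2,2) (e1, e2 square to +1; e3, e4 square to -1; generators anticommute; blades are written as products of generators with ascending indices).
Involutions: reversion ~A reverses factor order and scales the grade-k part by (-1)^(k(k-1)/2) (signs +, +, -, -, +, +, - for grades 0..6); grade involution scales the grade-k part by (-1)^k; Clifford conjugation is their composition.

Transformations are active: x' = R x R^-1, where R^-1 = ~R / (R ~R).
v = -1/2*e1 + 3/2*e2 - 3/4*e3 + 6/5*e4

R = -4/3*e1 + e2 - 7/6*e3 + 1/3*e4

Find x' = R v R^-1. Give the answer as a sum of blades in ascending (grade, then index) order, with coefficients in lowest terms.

~R = -4/3*e1 + e2 - 7/6*e3 + 1/3*e4, and R ~R = 47/36, so R^-1 = ~R / (47/36).
R v = 107/120 - 3/2*e1 e2 + 5/12*e1 e3 - 43/30*e1 e4 + e2 e3 + 7/10*e2 e4 - 23/20*e3 e4
Answer: -621/470*e1 - 63/470*e2 - 793/940*e3 - 35/47*e4


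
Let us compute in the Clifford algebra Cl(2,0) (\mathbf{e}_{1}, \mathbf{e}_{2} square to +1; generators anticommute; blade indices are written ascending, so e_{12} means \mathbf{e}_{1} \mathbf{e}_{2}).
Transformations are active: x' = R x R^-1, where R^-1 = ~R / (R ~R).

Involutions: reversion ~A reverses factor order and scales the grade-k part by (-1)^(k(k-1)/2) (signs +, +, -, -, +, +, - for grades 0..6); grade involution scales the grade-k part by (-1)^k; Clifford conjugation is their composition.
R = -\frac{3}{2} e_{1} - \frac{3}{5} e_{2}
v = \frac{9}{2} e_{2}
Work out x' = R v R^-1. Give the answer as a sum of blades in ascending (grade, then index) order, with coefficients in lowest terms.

~R = -\frac{3}{2} e_{1} - \frac{3}{5} e_{2}, and R ~R = \frac{261}{100}, so R^-1 = ~R / (\frac{261}{100}).
R v = -\frac{27}{10} - \frac{27}{4} e_{12}
Answer: \frac{90}{29} e_{1} - \frac{189}{58} e_{2}


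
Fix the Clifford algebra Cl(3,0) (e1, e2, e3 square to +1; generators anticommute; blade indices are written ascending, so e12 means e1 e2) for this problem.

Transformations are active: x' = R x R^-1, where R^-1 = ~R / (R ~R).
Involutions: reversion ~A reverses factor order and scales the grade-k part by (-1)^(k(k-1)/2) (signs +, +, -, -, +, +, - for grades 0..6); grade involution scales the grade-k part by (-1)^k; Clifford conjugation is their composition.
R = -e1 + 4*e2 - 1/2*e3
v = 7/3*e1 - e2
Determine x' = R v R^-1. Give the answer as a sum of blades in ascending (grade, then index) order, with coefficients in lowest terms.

~R = -e1 + 4*e2 - 1/2*e3, and R ~R = 69/4, so R^-1 = ~R / (69/4).
R v = -19/3 - 25/3*e12 + 7/6*e13 - 1/2*e23
Answer: -331/207*e1 - 401/207*e2 + 76/207*e3


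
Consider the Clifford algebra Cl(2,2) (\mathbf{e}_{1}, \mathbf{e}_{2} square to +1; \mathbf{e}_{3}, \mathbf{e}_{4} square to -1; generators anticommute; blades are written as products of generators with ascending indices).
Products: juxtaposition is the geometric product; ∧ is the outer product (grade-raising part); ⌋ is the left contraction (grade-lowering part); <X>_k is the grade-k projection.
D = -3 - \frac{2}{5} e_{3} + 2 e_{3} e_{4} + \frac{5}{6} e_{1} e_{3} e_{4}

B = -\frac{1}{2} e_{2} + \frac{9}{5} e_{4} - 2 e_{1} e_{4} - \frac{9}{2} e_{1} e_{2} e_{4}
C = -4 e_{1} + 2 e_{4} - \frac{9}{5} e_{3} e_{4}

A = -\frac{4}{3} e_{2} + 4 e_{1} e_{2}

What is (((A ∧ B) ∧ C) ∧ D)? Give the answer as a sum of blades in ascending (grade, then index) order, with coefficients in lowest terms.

step 1: -\frac{12}{5} e_{2} e_{4} + \frac{68}{15} e_{1} e_{2} e_{4}
step 2: \frac{48}{5} e_{1} e_{2} e_{4}
step 3: -\frac{144}{5} e_{1} e_{2} e_{4} + \frac{96}{25} e_{1} e_{2} e_{3} e_{4}
Answer: -\frac{144}{5} e_{1} e_{2} e_{4} + \frac{96}{25} e_{1} e_{2} e_{3} e_{4}


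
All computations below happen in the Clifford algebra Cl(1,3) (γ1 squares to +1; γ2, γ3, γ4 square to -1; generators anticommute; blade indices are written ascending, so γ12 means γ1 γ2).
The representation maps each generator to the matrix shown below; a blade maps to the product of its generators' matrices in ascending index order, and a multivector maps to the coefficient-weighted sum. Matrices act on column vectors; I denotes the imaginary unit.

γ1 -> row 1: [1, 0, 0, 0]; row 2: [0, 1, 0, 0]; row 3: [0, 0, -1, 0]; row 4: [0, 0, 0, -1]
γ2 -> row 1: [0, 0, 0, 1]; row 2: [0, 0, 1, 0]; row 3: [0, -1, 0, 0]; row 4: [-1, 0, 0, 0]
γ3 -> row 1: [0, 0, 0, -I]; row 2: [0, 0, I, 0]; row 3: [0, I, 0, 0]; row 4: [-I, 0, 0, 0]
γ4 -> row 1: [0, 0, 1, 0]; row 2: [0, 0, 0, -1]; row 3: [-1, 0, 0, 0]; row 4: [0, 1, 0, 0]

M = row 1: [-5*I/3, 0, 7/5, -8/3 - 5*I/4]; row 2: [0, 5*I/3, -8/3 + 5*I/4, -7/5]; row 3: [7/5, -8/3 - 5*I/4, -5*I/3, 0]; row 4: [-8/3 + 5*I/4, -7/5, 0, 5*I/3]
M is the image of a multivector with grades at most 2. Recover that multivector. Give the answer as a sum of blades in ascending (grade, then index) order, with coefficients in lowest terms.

Method: the blade images are trace-orthogonal — tr(rho(e_A) rho(e_B)^-1) = 4 if A = B and 0 otherwise — and rho(e_A)^-1 = (e_A)^2 * rho(e_A) with (e_A)^2 = +1 or -1, so the coefficient of e_A in the preimage is (e_A)^2 * tr(M rho(e_A))/4.
Nonzero projections over blades of grade <= 2: γ12: (γ12)^2 = +1, tr(M rho(γ12)) = -32/3, coefficient -8/3; γ13: (γ13)^2 = +1, tr(M rho(γ13)) = 5, coefficient 5/4; γ14: (γ14)^2 = +1, tr(M rho(γ14)) = 28/5, coefficient 7/5; γ23: (γ23)^2 = -1, tr(M rho(γ23)) = -20/3, coefficient 5/3. Every other blade of grade <= 2 projects to 0.
Answer: -8/3*γ12 + 5/4*γ13 + 7/5*γ14 + 5/3*γ23


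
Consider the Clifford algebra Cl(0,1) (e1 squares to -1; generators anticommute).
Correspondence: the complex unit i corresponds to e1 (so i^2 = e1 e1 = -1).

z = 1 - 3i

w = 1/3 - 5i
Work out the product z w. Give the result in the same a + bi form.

In blades: z = 1 - 3*e1, w = 1/3 - 5*e1.
Distribute z over w term by term (generator squares from the signature, products reordered to ascending indices): (1)*w = 1/3 - 5*e1; (-3*e1)*w = -15 - e1.
Sum: -44/3 - 6*e1; translating back through the correspondence:
Answer: -44/3 - 6i


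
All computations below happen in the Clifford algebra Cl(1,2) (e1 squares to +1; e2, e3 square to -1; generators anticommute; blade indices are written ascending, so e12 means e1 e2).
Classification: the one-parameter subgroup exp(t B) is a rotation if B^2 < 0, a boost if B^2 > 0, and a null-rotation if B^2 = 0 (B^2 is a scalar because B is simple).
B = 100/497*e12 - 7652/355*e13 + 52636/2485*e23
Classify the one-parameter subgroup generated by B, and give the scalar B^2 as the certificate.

B^2 term by term: the squares give (100/497)^2*(e12)^2 + (-7652/355)^2*(e13)^2 + (52636/2485)^2*(e23)^2 = 10000/247009*(+1) + 58553104/126025*(+1) + 2770548496/6175225*(-1) = 16 (each basis 2-blade squares to minus the product of its generators' squares); cross terms between blades sharing an index anticommute and cancel. So B^2 = 16.
Answer: boost, certificate B^2 = 16. No conjugation can change B^2 = 16; the sign gives the class.


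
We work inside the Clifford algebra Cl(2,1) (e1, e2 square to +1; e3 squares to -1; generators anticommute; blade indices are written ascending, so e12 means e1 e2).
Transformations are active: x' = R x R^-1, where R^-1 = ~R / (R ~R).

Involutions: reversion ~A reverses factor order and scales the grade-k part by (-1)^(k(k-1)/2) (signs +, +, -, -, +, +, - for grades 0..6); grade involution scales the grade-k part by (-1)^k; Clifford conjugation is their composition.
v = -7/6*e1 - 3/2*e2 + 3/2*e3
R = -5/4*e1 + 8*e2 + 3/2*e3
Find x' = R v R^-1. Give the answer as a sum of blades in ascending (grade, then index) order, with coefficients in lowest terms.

~R = -5/4*e1 + 8*e2 + 3/2*e3, and R ~R = 1013/16, so R^-1 = ~R / (1013/16).
R v = -307/24 + 269/24*e12 - 1/8*e13 + 57/4*e23
Answer: 3387/2026*e1 - 10531/6078*e2 - 4267/2026*e3


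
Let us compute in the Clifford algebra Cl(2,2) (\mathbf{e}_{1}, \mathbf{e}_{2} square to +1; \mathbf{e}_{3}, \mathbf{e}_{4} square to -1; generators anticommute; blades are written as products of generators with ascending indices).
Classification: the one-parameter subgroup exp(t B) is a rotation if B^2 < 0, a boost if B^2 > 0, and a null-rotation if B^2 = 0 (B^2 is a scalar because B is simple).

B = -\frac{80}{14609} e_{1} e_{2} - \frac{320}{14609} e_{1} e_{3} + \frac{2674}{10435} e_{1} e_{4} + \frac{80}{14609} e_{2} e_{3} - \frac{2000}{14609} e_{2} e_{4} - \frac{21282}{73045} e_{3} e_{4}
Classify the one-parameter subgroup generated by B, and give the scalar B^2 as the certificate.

B^2 term by term: the squares give (-\frac{80}{14609})^2*(e_{1} e_{2})^2 + (-\frac{320}{14609})^2*(e_{1} e_{3})^2 + (\frac{2674}{10435})^2*(e_{1} e_{4})^2 + (\frac{80}{14609})^2*(e_{2} e_{3})^2 + (-\frac{2000}{14609})^2*(e_{2} e_{4})^2 + (-\frac{21282}{73045})^2*(e_{3} e_{4})^2 = \frac{6400}{213422881}*(-1) + \frac{102400}{213422881}*(+1) + \frac{7150276}{108889225}*(+1) + \frac{6400}{213422881}*(+1) + \frac{4000000}{213422881}*(+1) + \frac{452923524}{5335572025}*(-1) = 0 (each basis 2-blade squares to minus the product of its generators' squares); cross terms between blades sharing an index anticommute and cancel; the commuting (index-disjoint) pairs give grade-4 terms 2*c*c'*(blade product), which cancel blade by blade — e_{1} e_{2} e_{3} e_{4}: \frac{681024}{213422881} - \frac{1280000}{213422881} + \frac{12224}{4355569} = 0 — confirming B is simple. So B^2 = 0.
Answer: null-rotation, certificate B^2 = 0. Certificate logic: 0 is a conjugation-invariant scalar, so its sign fixes rotation versus boost versus null-rotation outright.


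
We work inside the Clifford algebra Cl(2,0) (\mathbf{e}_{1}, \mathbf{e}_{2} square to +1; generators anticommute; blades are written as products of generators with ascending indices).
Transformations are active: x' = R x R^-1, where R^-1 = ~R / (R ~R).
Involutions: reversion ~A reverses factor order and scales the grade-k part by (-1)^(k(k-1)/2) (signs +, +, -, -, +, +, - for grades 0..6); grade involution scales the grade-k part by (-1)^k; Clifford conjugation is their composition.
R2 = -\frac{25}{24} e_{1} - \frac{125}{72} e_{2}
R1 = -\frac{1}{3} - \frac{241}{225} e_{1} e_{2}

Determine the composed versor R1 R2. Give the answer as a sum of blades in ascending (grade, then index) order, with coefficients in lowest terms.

Distribute over the terms of R1 (each basis-blade product reordered to ascending indices, repeated generators contracted through their squares):
(-\frac{1}{3}) R2 = \frac{25}{72} e_{1} + \frac{125}{216} e_{2}
(-\frac{241}{225} e_{1} e_{2}) R2 = \frac{1205}{648} e_{1} - \frac{241}{216} e_{2}
Summing the partial products and collecting blades:
Answer: \frac{715}{324} e_{1} - \frac{29}{54} e_{2}


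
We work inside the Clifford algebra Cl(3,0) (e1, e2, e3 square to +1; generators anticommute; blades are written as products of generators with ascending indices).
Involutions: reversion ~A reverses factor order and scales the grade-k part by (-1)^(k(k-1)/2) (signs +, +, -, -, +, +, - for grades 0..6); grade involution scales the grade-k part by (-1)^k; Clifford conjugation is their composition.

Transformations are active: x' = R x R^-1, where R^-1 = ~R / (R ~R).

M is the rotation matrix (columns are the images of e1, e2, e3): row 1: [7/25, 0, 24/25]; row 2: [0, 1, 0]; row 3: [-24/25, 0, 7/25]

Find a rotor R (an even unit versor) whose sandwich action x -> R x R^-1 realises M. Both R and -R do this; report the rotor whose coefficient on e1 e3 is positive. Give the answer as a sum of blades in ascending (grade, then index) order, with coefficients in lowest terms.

Method: write R = a + b12*e1 e2 + b13*e1 e3 + b23*e2 e3 with a^2 + b12^2 + b13^2 + b23^2 = 1 (so R^-1 = ~R). Expanding the columns R e_j ~R gives tr M = 4a^2 - 1 and, from the antisymmetric part, M21 - M12 = -4a*b12, M13 - M31 = 4a*b13, M32 - M23 = -4a*b23.
Here tr M = 39/25, so a^2 = (1 + tr M)/4 = 16/25 and a = ±4/5. Taking a = 4/5: M21 - M12 = 0, M13 - M31 = 48/25, M32 - M23 = 0, giving b12 = 0, b13 = 3/5, b23 = 0, i.e. R = 4/5 + 3/5*e1 e3.
Its e1 e3 coefficient is already positive.
Answer: 4/5 + 3/5*e1 e3. Note: both R and -R realise this M (trace 39/25); the covering map identifies them, and the e1 e3-coefficient sign is the tie-breaker.


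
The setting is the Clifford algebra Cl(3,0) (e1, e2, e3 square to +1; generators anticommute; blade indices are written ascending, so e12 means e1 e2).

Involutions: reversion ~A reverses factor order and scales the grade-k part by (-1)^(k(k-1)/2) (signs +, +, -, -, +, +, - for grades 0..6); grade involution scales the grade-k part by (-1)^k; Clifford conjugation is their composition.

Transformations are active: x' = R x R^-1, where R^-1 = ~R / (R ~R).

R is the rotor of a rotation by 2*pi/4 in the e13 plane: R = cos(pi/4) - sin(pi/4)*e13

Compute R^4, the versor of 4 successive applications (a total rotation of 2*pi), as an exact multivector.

Rotor phase runs at HALF the rotation angle; powers of one rotor simply add phase, so after 4 steps in e13 the phase is 4*pi/4 = pi and R^4 = cos(pi) - sin(pi)*e13.
cos(pi) = -1 and sin(pi) = 0, so R^4 = -1. The total rotation 2*pi is 1 full turn, so every vector returns to itself, yet the rotor is -1, on the OTHER sheet of the double cover (an odd number of 2*pi turns).
Answer: -1


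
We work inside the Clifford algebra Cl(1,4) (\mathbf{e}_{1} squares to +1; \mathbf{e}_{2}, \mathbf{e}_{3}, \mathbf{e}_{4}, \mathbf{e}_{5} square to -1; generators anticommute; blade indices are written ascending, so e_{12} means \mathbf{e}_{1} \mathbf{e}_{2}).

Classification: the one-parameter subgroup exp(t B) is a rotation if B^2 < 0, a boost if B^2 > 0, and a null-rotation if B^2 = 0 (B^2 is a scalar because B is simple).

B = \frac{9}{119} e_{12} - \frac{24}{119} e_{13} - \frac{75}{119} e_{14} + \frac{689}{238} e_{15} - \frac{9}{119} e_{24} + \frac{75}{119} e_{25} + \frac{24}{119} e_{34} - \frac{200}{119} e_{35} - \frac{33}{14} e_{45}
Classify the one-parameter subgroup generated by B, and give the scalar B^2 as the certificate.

B^2 term by term: the squares give (\frac{9}{119})^2*(e_{12})^2 + (-\frac{24}{119})^2*(e_{13})^2 + (-\frac{75}{119})^2*(e_{14})^2 + (\frac{689}{238})^2*(e_{15})^2 + (-\frac{9}{119})^2*(e_{24})^2 + (\frac{75}{119})^2*(e_{25})^2 + (\frac{24}{119})^2*(e_{34})^2 + (-\frac{200}{119})^2*(e_{35})^2 + (-\frac{33}{14})^2*(e_{45})^2 = \frac{81}{14161}*(+1) + \frac{576}{14161}*(+1) + \frac{5625}{14161}*(+1) + \frac{474721}{56644}*(+1) + \frac{81}{14161}*(-1) + \frac{5625}{14161}*(-1) + \frac{576}{14161}*(-1) + \frac{40000}{14161}*(-1) + \frac{1089}{196}*(-1) = 0 (each basis 2-blade squares to minus the product of its generators' squares); cross terms between blades sharing an index anticommute and cancel; the commuting (index-disjoint) pairs give grade-4 terms 2*c*c'*(blade product), which cancel blade by blade — e_{1234}: \frac{432}{14161} - \frac{432}{14161} = 0; e_{1235}: -\frac{3600}{14161} + \frac{3600}{14161} = 0; e_{1245}: -\frac{297}{833} + \frac{11250}{14161} - \frac{6201}{14161} = 0; e_{1345}: \frac{792}{833} - \frac{30000}{14161} + \frac{16536}{14161} = 0; e_{2345}: -\frac{3600}{14161} + \frac{3600}{14161} = 0 — confirming B is simple. So B^2 = 0.
Answer: null-rotation, certificate B^2 = 0. B^2 = 0 is basis-independent, so its sign is the whole story.


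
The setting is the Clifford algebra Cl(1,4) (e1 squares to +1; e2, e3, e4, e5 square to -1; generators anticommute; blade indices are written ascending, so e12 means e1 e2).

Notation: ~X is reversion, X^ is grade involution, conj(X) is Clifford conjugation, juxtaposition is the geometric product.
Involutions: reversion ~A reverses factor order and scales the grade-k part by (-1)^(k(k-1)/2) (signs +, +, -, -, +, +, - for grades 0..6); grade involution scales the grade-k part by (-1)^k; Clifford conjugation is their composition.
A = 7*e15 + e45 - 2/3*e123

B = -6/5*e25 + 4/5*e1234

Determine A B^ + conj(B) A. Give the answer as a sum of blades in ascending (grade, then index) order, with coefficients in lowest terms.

first term: 8/15*e4 - 42/5*e12 + 6/5*e24 + 4/5*e135 + 4/5*e1235 + 28/5*e2345
second term: -8/15*e4 - 42/5*e12 + 6/5*e24 + 4/5*e135 - 4/5*e1235 - 28/5*e2345
Answer: -84/5*e12 + 12/5*e24 + 8/5*e135


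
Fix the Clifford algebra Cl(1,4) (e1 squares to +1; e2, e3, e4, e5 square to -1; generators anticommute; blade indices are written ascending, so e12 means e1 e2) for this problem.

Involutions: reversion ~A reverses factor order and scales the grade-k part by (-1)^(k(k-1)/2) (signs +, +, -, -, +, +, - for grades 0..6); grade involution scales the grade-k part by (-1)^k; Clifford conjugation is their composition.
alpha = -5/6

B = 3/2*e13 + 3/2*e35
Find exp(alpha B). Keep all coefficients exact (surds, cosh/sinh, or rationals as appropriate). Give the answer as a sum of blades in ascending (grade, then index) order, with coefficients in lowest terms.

B^2 term by term: the squares give (3/2)^2*(e13)^2 + (3/2)^2*(e35)^2 = 9/4*(+1) + 9/4*(-1) = 0 (each basis 2-blade squares to minus the product of its generators' squares); cross terms between blades sharing an index anticommute and cancel. So B^2 = 0.
B^2 = 0, and the exponential is exactly linear here: exp(alpha B) = 1 + alpha B (parabolic case).
Answer: 1 - 5/4*e13 - 5/4*e35


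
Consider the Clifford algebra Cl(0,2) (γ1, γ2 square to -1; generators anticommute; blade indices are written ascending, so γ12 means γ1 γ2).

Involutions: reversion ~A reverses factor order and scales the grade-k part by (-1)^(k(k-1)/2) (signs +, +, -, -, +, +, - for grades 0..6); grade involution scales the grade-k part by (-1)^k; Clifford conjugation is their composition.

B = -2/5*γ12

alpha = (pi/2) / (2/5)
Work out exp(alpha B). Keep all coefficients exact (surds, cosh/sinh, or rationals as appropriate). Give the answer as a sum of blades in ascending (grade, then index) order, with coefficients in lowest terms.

B^2 = (-2/5)^2*(γ12)^2 = 4/25*(-1) = -4/25 (a basis 2-blade squares to minus the product of its generators' squares).
B^2 = -4/25 — the negative square puts this in the circular regime; l = 2/5, alpha*l = pi/2, so exp(alpha B) = cos(pi/2) + (sin(pi/2)/(2/5))*B = 0 + (5/2)*B.
Answer: -γ12


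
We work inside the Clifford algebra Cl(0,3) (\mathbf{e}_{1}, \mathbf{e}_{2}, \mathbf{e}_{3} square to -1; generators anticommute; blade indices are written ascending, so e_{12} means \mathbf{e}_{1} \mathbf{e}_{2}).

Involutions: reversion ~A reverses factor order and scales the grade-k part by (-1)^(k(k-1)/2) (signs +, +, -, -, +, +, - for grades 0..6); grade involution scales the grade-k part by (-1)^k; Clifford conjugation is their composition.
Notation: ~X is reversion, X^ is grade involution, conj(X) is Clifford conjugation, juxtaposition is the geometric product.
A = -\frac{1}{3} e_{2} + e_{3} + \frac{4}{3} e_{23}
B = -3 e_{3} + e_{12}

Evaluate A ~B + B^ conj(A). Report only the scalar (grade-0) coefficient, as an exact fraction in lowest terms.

first term: 3 + \frac{1}{3} e_{1} + 4 e_{2} - \frac{4}{3} e_{13} + e_{23} - e_{123}
second term: 3 - \frac{1}{3} e_{1} - 4 e_{2} + \frac{4}{3} e_{13} - e_{23} - e_{123}
Answer: 6


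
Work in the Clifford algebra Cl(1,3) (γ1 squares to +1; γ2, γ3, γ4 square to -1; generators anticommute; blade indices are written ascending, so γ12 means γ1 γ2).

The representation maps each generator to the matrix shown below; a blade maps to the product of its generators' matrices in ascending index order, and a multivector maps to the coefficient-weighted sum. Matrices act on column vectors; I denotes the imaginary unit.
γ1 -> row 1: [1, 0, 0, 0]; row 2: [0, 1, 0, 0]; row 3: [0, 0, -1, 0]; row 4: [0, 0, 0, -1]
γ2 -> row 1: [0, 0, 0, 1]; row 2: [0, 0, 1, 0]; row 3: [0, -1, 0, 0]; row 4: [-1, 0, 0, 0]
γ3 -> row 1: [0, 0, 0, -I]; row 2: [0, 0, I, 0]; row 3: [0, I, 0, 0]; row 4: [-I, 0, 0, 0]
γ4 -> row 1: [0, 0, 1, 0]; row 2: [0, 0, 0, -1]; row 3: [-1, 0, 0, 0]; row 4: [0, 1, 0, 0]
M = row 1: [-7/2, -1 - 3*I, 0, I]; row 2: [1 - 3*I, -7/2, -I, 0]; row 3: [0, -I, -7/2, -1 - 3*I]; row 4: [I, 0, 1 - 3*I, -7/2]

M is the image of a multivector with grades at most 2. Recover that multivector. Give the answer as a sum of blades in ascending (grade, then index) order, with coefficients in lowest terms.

Method: the blade images are trace-orthogonal — tr(rho(e_A) rho(e_B)^-1) = 4 if A = B and 0 otherwise — and rho(e_A)^-1 = (e_A)^2 * rho(e_A) with (e_A)^2 = +1 or -1, so the coefficient of e_A in the preimage is (e_A)^2 * tr(M rho(e_A))/4.
Nonzero projections over blades of grade <= 2: 1: (1)^2 = +1, tr(M 1) = -14, coefficient -7/2; γ3: (γ3)^2 = -1, tr(M rho(γ3)) = 4, coefficient -1; γ24: (γ24)^2 = -1, tr(M rho(γ24)) = 4, coefficient -1; γ34: (γ34)^2 = -1, tr(M rho(γ34)) = -12, coefficient 3. Every other blade of grade <= 2 projects to 0.
Answer: -7/2 - γ3 - γ24 + 3*γ34
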